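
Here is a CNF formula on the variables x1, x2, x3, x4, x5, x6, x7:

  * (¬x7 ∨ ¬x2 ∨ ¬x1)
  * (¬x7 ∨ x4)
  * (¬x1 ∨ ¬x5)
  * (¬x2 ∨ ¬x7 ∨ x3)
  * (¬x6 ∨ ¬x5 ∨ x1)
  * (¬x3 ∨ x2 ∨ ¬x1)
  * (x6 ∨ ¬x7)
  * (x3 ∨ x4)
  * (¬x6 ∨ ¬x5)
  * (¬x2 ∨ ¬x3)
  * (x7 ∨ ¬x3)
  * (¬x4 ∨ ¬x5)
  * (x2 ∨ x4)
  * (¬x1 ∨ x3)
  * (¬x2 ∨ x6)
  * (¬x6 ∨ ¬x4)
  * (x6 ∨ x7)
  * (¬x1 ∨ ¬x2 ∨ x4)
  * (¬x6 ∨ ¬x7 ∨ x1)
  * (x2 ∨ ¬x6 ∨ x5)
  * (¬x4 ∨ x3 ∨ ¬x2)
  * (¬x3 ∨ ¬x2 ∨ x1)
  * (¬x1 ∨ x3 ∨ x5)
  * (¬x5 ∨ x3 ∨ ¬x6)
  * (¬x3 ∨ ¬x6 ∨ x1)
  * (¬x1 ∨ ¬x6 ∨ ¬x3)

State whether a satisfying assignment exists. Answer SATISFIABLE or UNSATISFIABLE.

UNSATISFIABLE

x3 = True:
  propagation gives x2=False, x1=False, x7=True, x4=True; an empty clause results — contradiction.
x3 = False:
  propagation gives x4=True, x5=False, x1=False, x6=False; an empty clause results — contradiction.
Every branch closes, so no satisfying assignment exists.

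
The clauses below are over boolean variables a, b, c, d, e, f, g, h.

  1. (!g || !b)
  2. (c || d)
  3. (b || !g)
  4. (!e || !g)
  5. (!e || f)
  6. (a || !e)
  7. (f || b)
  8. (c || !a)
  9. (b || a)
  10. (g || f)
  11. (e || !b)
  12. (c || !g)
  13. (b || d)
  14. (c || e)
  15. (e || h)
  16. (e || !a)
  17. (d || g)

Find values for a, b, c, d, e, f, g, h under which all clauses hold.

a=T, b=F, c=T, d=T, e=T, f=T, g=F, h=F

c occurs only positively in the remaining clauses — set c = True.
Pure literal: d appears only positively; assign d = True.
Set a = True and propagate.
  then e is forced to True.
  then g is forced to False.
  then f is forced to True.
b, h are now unconstrained; take b = False, h = False.
Check each clause:
  1. (!g || !b) — !g is true.
  2. (d || c) — c is true.
  3. (!g || b) — !g is true.
  4. (!g || !e) — !g is true.
  5. (!e || f) — f is true.
  6. (a || !e) — a is true.
  7. (f || b) — f is true.
  8. (c || !a) — c is true.
  9. (a || b) — a is true.
  10. (f || g) — f is true.
  11. (e || !b) — e is true.
  12. (!g || c) — !g is true.
  13. (b || d) — d is true.
  14. (e || c) — c is true.
  15. (h || e) — e is true.
  16. (e || !a) — e is true.
  17. (d || g) — d is true.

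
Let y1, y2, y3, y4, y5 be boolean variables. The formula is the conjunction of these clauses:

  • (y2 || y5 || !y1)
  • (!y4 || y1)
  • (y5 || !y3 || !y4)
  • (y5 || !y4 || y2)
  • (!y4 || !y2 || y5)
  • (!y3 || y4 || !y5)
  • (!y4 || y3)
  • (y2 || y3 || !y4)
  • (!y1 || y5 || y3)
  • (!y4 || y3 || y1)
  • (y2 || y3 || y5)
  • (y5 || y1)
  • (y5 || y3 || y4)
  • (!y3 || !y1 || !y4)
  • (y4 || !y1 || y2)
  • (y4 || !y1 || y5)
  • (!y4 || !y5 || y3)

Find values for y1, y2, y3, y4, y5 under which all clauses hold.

y1 = F  y2 = F  y3 = F  y4 = F  y5 = T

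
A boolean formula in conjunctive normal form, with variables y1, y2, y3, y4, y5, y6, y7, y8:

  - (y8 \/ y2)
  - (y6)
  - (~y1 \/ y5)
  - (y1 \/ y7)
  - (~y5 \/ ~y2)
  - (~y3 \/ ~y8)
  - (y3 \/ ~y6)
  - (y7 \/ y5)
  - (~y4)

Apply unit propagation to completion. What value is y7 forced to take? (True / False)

True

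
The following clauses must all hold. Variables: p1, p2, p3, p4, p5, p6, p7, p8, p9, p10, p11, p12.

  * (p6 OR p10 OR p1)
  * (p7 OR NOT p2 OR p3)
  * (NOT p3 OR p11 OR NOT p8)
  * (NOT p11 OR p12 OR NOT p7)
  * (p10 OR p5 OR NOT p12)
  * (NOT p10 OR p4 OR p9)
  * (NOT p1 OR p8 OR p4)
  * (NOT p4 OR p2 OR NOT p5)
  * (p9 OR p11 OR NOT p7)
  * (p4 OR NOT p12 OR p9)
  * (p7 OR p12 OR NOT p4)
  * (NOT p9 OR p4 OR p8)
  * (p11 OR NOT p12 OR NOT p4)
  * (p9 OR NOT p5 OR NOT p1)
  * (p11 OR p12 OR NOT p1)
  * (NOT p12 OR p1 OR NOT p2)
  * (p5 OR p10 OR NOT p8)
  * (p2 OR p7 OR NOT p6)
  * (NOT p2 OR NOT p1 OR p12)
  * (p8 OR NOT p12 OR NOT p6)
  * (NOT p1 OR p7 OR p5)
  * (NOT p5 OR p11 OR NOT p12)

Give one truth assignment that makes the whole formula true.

p1=F, p2=F, p3=F, p4=T, p5=F, p6=F, p7=F, p8=F, p9=F, p10=T, p11=T, p12=T

Set p1 = False and propagate.
Try p2 = False.
Branch on p3: take p3 = False.
For the remaining variables, p4 = True, p5 = False, p6 = False, p7 = False, p8 = False, p9 = False, p10 = True, p11 = True, p12 = True works.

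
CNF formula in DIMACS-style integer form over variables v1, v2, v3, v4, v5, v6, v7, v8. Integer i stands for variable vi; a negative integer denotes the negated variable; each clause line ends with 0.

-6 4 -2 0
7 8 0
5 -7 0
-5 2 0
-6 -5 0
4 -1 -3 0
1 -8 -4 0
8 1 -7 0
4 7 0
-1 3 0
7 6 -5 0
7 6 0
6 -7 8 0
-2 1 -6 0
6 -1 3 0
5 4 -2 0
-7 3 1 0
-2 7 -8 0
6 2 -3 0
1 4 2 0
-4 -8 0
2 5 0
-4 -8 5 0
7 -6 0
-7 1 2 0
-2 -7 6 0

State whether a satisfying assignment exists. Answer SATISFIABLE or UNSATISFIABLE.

v7 = True:
  propagation gives v5=True, v2=True, v6=False; an empty clause results — contradiction.
v7 = False:
  propagation gives v8=True, v4=True; an empty clause results — contradiction.
Every branch closes, so no satisfying assignment exists.

UNSATISFIABLE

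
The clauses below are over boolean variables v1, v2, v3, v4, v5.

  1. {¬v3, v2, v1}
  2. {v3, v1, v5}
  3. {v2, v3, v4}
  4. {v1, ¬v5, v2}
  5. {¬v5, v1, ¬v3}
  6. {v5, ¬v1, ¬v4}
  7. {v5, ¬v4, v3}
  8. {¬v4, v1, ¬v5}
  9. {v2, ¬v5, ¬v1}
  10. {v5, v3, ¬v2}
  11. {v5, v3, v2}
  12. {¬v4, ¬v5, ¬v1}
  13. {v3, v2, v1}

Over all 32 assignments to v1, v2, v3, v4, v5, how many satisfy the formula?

7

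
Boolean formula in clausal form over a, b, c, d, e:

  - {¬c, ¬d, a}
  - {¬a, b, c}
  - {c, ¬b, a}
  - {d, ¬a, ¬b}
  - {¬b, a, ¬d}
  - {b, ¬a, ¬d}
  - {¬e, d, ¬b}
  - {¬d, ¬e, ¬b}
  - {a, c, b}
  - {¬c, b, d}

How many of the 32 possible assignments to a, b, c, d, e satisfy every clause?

3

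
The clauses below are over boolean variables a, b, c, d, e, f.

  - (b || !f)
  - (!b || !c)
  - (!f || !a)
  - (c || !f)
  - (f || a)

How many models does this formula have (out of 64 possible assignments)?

12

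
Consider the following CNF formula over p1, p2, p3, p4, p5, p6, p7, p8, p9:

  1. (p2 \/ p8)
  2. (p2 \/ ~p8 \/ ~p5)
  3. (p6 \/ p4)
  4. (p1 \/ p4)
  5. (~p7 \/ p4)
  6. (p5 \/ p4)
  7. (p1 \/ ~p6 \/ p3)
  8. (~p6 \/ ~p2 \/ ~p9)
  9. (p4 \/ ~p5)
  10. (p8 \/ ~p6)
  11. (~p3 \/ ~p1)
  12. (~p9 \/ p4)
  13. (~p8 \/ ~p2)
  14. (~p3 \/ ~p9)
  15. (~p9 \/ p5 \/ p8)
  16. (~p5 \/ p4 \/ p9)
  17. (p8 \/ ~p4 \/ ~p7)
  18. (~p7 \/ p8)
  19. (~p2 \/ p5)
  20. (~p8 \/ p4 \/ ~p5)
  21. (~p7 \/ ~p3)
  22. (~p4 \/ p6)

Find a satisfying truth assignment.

p1 = T  p2 = F  p3 = F  p4 = T  p5 = F  p6 = T  p7 = T  p8 = T  p9 = T

Check each clause:
  1. (p2 \/ p8) — p8 is true.
  2. (~p8 \/ p2 \/ ~p5) — ~p5 is true.
  3. (p6 \/ p4) — p4 is true.
  4. (p1 \/ p4) — p1 is true.
  5. (~p7 \/ p4) — p4 is true.
  6. (p4 \/ p5) — p4 is true.
  7. (~p6 \/ p3 \/ p1) — p1 is true.
  8. (~p2 \/ ~p9 \/ ~p6) — ~p2 is true.
  9. (~p5 \/ p4) — ~p5 is true.
  10. (~p6 \/ p8) — p8 is true.
  11. (~p1 \/ ~p3) — ~p3 is true.
  12. (p4 \/ ~p9) — p4 is true.
  13. (~p2 \/ ~p8) — ~p2 is true.
  14. (~p3 \/ ~p9) — ~p3 is true.
  15. (p5 \/ ~p9 \/ p8) — p8 is true.
  16. (~p5 \/ p9 \/ p4) — p9 is true.
  17. (p8 \/ ~p4 \/ ~p7) — p8 is true.
  18. (p8 \/ ~p7) — p8 is true.
  19. (~p2 \/ p5) — ~p2 is true.
  20. (p4 \/ ~p8 \/ ~p5) — ~p5 is true.
  21. (~p3 \/ ~p7) — ~p3 is true.
  22. (p6 \/ ~p4) — p6 is true.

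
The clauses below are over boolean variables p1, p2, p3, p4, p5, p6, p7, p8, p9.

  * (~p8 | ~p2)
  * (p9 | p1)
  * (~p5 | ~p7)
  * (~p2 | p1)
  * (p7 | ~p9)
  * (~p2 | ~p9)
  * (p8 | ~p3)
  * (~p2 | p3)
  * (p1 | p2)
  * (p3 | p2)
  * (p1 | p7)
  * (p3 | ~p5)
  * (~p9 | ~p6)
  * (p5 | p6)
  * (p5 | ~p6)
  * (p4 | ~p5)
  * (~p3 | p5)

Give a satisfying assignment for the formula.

p1 = True, p2 = False, p3 = True, p4 = True, p5 = True, p6 = True, p7 = False, p8 = True, p9 = False

p1 occurs only positively in the remaining clauses — set p1 = True.
Pure literal: p4 appears only positively; assign p4 = True.
Branch on p2: take p2 = False.
  then p3 is forced to True.
  then p8 is forced to True.
  then p5 is forced to True.
  then p7 is forced to False.
  then p9 is forced to False.
p6 is now unconstrained; take p6 = True.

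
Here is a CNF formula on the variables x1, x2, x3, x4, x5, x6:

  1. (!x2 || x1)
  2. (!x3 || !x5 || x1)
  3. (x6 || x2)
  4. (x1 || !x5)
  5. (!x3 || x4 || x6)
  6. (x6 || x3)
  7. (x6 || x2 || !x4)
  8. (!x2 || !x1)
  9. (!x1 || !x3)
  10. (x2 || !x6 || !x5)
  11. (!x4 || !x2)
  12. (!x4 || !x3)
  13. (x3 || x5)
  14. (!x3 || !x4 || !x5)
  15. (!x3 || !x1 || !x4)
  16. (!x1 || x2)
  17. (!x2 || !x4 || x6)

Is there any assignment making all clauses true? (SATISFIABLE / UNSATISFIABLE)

Set x1 = False and propagate.
  then x2 is forced to False.
  then x6 is forced to True.
  then x5 is forced to False.
  then x3 is forced to True.
  then x4 is forced to False.
So x1 = F, x2 = F, x3 = T, x4 = F, x5 = F, x6 = T is a satisfying assignment.

SATISFIABLE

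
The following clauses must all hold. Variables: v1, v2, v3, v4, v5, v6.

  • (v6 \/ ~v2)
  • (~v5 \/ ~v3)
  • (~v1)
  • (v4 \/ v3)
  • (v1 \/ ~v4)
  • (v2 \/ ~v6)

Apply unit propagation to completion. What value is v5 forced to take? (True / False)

(~v1) stands alone — v1 = False.
From (v1 \/ ~v4) and v1 = False: v4 = False.
In (v3 \/ v4), v4 is now false; v3 must hold, so v3 = True.
(~v3 \/ ~v5) with v3 = True leaves only ~v5, so v5 = False.

False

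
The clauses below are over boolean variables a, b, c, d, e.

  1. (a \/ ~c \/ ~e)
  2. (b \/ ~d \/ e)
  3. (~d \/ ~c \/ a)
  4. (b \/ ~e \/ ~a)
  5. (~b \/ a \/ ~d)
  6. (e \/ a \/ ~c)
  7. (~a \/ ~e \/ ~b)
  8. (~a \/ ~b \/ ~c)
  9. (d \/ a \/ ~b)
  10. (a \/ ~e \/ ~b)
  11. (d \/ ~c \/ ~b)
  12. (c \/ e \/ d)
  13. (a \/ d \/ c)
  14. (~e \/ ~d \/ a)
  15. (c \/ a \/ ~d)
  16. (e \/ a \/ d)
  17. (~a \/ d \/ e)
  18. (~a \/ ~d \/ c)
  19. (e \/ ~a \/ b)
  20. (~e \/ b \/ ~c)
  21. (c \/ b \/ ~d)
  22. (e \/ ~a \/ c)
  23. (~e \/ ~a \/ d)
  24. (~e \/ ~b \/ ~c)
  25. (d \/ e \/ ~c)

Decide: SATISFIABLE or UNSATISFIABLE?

UNSATISFIABLE

a = True:
  e = True:
    propagation gives b=True; an empty clause results — contradiction.
  e = False:
    propagation gives d=True, b=True, c=False; an empty clause results — contradiction.
a = False:
  d = True:
    propagation gives c=False; an empty clause results — contradiction.
  d = False:
    propagation gives b=False, c=True, e=False; an empty clause results — contradiction.
Every branch closes, so no satisfying assignment exists.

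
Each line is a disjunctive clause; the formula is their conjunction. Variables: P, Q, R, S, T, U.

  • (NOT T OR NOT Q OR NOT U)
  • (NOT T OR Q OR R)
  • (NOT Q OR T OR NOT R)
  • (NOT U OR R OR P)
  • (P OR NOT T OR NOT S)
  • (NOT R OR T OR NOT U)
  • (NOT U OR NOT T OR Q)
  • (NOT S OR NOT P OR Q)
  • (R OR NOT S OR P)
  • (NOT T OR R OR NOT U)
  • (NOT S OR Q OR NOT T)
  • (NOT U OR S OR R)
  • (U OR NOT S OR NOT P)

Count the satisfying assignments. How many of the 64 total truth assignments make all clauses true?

Case analysis on T and R:
  T=T, R=T: remaining (P,Q,S,U) ∈ {(F,F,F,F); (F,T,F,F); (T,F,F,F); (T,T,F,F)} — 4.
  T=T, R=F: remaining (P,Q,S,U) ∈ {(F,T,F,F); (T,T,F,F)} — 2.
  T=F, R=T: remaining (P,Q,S,U) ∈ {(F,F,F,F); (F,F,T,F); (T,F,F,F)} — 3.
  T=F, R=F: 5 of the 16 assignments to (P,Q,S,U) work.
Total: 4 + 2 + 3 + 5 = 14.

14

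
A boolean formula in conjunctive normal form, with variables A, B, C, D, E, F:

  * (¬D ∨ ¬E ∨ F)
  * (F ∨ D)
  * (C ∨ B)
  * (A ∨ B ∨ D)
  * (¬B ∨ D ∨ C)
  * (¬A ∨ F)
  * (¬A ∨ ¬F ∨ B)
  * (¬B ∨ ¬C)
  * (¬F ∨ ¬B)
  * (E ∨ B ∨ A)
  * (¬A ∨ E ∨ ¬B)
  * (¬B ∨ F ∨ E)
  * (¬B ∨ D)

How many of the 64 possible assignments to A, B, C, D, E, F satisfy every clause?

The models are:
  A=0 B=0 C=1 D=1 E=1 F=1
Count: 1.

1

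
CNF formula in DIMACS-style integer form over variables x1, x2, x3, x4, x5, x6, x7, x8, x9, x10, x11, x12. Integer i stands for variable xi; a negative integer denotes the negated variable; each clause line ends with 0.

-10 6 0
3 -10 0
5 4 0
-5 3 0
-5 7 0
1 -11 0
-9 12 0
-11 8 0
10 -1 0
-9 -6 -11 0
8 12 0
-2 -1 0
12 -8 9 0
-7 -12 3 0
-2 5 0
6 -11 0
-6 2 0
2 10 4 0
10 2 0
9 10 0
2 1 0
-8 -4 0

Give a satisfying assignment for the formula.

x1=F  x2=T  x3=T  x4=T  x5=T  x6=T  x7=T  x8=F  x9=F  x10=T  x11=F  x12=T

Check each clause:
  1. (x6 OR NOT x10) — x6 is true.
  2. (NOT x10 OR x3) — x3 is true.
  3. (x4 OR x5) — x4 is true.
  4. (NOT x5 OR x3) — x3 is true.
  5. (x7 OR NOT x5) — x7 is true.
  6. (x1 OR NOT x11) — NOT x11 is true.
  7. (NOT x9 OR x12) — x12 is true.
  8. (NOT x11 OR x8) — NOT x11 is true.
  9. (NOT x1 OR x10) — x10 is true.
  10. (NOT x9 OR NOT x11 OR NOT x6) — NOT x11 is true.
  11. (x8 OR x12) — x12 is true.
  12. (NOT x2 OR NOT x1) — NOT x1 is true.
  13. (x9 OR x12 OR NOT x8) — NOT x8 is true.
  14. (x3 OR NOT x7 OR NOT x12) — x3 is true.
  15. (x5 OR NOT x2) — x5 is true.
  16. (NOT x11 OR x6) — NOT x11 is true.
  17. (NOT x6 OR x2) — x2 is true.
  18. (x4 OR x10 OR x2) — x10 is true.
  19. (x10 OR x2) — x10 is true.
  20. (x9 OR x10) — x10 is true.
  21. (x1 OR x2) — x2 is true.
  22. (NOT x8 OR NOT x4) — NOT x8 is true.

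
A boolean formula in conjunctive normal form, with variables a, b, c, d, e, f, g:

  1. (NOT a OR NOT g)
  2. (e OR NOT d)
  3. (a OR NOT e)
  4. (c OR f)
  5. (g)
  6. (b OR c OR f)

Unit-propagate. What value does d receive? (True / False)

False

(g) stands alone — g = True.
(NOT g OR NOT a): since g = True, the clause reduces to (NOT a). a = False.
(a OR NOT e): since a = False, the clause reduces to (NOT e). e = False.
(NOT d OR e) with e = False leaves only NOT d, so d = False.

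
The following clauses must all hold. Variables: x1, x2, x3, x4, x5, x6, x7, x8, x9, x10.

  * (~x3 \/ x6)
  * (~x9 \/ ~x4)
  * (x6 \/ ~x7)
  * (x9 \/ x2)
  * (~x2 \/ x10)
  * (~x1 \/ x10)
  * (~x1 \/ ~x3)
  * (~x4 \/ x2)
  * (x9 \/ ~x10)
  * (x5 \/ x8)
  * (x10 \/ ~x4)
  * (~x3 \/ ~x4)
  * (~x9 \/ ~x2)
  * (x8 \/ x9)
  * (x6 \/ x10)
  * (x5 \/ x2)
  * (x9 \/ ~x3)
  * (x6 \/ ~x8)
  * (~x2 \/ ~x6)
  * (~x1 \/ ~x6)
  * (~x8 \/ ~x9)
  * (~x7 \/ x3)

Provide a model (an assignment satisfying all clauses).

x1 = F  x2 = F  x3 = F  x4 = F  x5 = T  x6 = T  x7 = F  x8 = F  x9 = T  x10 = F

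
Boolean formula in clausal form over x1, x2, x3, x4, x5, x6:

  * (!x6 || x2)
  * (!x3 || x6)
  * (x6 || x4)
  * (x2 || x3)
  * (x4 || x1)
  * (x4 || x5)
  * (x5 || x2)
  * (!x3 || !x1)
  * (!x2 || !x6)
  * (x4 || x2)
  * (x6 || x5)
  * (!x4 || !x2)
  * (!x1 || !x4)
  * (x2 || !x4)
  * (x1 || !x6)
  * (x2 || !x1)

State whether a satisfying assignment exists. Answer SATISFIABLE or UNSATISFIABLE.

UNSATISFIABLE

x2 = True:
  propagation gives x6=False, x3=False, x4=True; an empty clause results — contradiction.
x2 = False:
  propagation gives x6=False, x3=False; an empty clause results — contradiction.
Every branch closes, so no satisfying assignment exists.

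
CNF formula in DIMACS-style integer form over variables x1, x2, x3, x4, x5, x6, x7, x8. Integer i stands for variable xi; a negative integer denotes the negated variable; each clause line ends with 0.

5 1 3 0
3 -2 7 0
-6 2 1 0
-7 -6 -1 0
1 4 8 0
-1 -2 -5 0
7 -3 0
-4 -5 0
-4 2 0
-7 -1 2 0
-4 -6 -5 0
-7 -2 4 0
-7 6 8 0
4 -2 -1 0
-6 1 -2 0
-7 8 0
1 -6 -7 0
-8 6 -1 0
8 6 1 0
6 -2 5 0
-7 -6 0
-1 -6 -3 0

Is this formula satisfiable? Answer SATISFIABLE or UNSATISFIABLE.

SATISFIABLE

Try x1 = False.
The remaining clauses are satisfied by x2 = False, x3 = False, x4 = False, x5 = True, x6 = False, x7 = False, x8 = True.
Every clause has at least one true literal under this assignment.
So x1=F, x2=F, x3=F, x4=F, x5=T, x6=F, x7=F, x8=T is a satisfying assignment.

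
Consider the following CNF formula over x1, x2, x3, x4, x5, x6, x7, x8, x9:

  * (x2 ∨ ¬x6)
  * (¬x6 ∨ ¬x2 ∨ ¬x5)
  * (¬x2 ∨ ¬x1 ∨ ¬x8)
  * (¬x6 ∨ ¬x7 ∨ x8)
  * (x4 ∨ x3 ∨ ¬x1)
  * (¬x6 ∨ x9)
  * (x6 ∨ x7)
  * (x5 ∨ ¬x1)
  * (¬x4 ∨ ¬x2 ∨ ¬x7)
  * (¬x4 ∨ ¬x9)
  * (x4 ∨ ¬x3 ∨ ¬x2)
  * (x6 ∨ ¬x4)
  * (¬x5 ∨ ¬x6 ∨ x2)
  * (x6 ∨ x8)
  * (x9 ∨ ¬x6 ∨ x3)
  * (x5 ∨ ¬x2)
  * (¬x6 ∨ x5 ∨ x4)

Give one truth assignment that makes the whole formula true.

x1=F, x2=T, x3=F, x4=F, x5=T, x6=F, x7=T, x8=T, x9=T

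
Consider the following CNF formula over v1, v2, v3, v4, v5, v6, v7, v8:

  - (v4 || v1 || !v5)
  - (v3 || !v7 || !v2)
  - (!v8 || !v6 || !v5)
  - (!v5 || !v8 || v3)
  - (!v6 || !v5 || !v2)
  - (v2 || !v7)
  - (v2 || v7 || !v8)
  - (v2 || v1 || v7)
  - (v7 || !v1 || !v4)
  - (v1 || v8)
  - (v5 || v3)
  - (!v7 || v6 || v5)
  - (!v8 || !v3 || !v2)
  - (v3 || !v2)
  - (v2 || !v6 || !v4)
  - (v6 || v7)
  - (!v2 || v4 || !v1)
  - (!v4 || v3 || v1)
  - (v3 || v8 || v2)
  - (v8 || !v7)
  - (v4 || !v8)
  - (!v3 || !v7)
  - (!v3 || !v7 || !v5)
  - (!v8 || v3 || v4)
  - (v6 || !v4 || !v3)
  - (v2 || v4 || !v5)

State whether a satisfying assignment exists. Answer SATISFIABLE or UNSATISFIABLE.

SATISFIABLE

Try v1 = True.
Branch on v2: take v2 = False.
  then v7 is forced to False.
  then v8 is forced to False.
  then v4 is forced to False.
  then v6 is forced to True.
  then v3 is forced to True.
  then v5 is forced to False.
So v1=T, v2=F, v3=T, v4=F, v5=F, v6=T, v7=F, v8=F is a satisfying assignment.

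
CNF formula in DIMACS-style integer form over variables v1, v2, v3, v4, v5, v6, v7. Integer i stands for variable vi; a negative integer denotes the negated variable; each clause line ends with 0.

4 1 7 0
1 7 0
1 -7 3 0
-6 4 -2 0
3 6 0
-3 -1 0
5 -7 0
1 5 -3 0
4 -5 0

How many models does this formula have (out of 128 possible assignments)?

11

Split on v1, then v3.
  v1=1, v3=1: a clause becomes empty — 0.
  v1=1, v3=0: 7 of the 32 assignments to (v2,v4,v5,v6,v7) work.
  v1=0, v3=1: remaining (v2,v4,v5,v6,v7) ∈ {(0,1,1,0,1); (0,1,1,1,1); (1,1,1,0,1); (1,1,1,1,1)} — 4.
  v1=0, v3=0: a clause becomes empty — 0.
Total: 0 + 7 + 4 + 0 = 11.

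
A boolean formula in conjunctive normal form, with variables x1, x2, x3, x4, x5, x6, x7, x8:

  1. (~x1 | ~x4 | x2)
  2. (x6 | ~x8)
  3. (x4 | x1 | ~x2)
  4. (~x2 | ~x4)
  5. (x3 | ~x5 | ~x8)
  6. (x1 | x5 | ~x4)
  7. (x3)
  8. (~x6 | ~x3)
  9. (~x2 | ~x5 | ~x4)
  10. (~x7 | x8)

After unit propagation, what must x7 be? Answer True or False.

Unit clause (x3) sets x3 = True.
(~x3 | ~x6) with x3 = True leaves only ~x6, so x6 = False.
In (x6 | ~x8), x6 is now false; ~x8 must hold, so x8 = False.
(x8 | ~x7) with x8 = False leaves only ~x7, so x7 = False.

False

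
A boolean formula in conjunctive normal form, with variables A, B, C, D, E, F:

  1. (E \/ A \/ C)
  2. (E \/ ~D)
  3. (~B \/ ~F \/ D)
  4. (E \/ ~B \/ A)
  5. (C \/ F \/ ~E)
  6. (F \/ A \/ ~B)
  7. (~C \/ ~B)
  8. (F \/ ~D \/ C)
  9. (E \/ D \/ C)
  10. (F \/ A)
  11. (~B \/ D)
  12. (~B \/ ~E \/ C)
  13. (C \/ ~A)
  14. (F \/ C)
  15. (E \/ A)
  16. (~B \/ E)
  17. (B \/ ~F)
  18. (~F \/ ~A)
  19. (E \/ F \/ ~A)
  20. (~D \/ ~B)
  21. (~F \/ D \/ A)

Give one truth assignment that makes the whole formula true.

Set A = True and propagate.
  then C is forced to True.
  then B is forced to False.
  then F is forced to False.
  then E is forced to True.
D is now unconstrained; take D = True.
Every clause has at least one true literal under this assignment.

A=True, B=False, C=True, D=True, E=True, F=False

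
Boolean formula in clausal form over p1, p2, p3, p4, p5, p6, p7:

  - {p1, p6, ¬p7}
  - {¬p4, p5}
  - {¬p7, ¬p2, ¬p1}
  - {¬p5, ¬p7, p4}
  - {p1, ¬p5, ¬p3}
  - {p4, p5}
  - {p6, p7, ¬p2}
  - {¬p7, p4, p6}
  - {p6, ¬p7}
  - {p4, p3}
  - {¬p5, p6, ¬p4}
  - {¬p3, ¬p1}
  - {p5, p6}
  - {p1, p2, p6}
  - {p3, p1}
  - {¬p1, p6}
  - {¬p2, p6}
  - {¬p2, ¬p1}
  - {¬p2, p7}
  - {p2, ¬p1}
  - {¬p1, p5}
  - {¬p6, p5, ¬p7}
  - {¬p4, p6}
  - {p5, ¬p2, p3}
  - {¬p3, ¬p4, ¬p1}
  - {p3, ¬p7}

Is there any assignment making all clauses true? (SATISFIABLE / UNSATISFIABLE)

p1 = True:
  propagation gives p3=False, p4=True, p5=True, p6=True; an empty clause results — contradiction.
p1 = False:
  propagation gives p3=True, p5=False, p4=False; an empty clause results — contradiction.
Every branch closes, so no satisfying assignment exists.

UNSATISFIABLE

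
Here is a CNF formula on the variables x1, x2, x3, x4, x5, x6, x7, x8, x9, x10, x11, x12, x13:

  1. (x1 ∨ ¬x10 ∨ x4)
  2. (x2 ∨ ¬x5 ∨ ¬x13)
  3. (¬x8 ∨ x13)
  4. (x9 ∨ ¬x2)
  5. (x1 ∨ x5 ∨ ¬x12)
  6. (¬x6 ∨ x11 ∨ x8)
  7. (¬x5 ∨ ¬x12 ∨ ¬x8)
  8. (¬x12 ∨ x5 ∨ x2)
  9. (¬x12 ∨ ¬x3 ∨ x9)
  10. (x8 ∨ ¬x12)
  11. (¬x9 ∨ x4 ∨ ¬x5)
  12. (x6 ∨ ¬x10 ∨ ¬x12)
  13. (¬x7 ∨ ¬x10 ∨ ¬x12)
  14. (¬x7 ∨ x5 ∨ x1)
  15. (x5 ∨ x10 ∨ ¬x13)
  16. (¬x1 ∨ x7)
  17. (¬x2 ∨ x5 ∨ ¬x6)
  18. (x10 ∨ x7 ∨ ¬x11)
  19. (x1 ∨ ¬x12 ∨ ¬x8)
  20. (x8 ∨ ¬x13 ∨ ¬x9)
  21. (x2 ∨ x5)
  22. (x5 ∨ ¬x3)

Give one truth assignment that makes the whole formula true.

x1=F, x2=F, x3=F, x4=F, x5=T, x6=T, x7=T, x8=F, x9=F, x10=F, x11=T, x12=F, x13=F

x3 occurs only negated in the remaining clauses — set x3 = False.
Pure literal: x12 appears only negated; assign x12 = False.
Try x1 = False.
For the remaining variables, x2 = False, x4 = False, x5 = True, x6 = True, x7 = True, x8 = False, x9 = False, x10 = False, x11 = True, x13 = False works.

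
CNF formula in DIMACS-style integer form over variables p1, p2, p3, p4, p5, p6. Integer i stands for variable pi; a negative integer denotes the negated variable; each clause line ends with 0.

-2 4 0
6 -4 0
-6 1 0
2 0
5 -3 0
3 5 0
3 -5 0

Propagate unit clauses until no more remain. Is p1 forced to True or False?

True

(p2) stands alone — p2 = True.
From (¬p2 ∨ p4) and p2 = True: p4 = True.
From (¬p4 ∨ p6) and p4 = True: p6 = True.
(¬p6 ∨ p1) with p6 = True leaves only p1, so p1 = True.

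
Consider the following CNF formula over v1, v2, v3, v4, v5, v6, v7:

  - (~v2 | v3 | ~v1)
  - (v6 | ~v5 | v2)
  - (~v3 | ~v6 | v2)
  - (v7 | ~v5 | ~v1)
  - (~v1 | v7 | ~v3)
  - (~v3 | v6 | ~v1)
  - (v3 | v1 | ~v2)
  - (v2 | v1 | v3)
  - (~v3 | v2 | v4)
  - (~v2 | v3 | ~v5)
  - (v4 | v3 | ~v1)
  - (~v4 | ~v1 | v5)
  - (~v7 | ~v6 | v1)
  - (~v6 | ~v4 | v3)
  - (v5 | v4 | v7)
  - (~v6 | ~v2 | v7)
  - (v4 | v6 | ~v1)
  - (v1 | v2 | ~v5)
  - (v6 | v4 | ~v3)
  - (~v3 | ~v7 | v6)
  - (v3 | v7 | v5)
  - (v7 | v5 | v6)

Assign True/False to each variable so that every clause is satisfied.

v1 = 1, v2 = 1, v3 = 1, v4 = 0, v5 = 1, v6 = 1, v7 = 1

Branch on v1: take v1 = True.
The remaining clauses are satisfied by v2 = True, v3 = True, v4 = False, v5 = True, v6 = True, v7 = True.
Every clause has at least one true literal under this assignment.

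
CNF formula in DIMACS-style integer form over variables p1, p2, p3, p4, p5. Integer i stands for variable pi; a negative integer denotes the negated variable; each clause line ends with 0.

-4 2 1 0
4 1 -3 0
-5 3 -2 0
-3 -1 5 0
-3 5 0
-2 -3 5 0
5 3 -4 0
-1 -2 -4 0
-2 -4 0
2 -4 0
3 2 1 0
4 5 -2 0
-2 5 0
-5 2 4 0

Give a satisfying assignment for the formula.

p1=1, p2=0, p3=0, p4=0, p5=0

Try p1 = True.
For the remaining variables, p2 = False, p3 = False, p4 = False, p5 = False works.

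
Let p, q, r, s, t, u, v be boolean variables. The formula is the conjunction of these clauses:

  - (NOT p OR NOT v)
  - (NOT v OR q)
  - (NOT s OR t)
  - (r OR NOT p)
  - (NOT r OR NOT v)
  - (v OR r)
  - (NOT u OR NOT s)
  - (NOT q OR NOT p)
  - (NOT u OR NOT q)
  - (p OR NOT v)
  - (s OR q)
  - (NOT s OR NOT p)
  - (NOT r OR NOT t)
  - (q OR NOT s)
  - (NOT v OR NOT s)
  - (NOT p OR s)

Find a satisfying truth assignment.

p=False, q=True, r=True, s=False, t=False, u=False, v=False

u occurs only negated in the remaining clauses — set u = False.
Set p = False and propagate.
  then v is forced to False.
  then r is forced to True.
  then t is forced to False.
  then s is forced to False.
  then q is forced to True.
Every clause has at least one true literal under this assignment.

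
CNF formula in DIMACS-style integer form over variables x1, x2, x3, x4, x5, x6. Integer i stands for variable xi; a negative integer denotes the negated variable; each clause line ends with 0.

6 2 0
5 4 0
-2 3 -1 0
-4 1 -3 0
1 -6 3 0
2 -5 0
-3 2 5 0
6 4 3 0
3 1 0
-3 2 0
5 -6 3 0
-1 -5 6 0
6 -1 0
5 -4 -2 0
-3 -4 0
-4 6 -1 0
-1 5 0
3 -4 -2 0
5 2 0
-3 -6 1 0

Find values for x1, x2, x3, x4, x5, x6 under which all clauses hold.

x1=0, x2=1, x3=1, x4=0, x5=1, x6=0

Branch on x1: take x1 = False.
  then x3 is forced to True.
  then x4 is forced to False.
  then x5 is forced to True.
  then x2 is forced to True.
  then x6 is forced to False.
Every clause has at least one true literal under this assignment.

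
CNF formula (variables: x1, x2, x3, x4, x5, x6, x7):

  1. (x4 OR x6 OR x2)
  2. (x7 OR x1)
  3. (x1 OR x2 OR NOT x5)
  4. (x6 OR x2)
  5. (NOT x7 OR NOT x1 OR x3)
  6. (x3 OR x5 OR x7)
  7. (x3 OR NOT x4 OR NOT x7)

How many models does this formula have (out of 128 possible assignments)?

45

Case analysis on x7 and x1:
  x7=1, x1=1: x4, x5 free; 3 ways for (x2,x3,x6) × 2^2 = 12.
  x7=1, x1=0: 15 of the 32 assignments to (x2,x3,x4,x5,x6) work.
  x7=0, x1=1: x4 free; 9 ways for (x2,x3,x5,x6) × 2^1 = 18.
  x7=0, x1=0: a clause becomes empty — 0.
Total: 12 + 15 + 18 + 0 = 45.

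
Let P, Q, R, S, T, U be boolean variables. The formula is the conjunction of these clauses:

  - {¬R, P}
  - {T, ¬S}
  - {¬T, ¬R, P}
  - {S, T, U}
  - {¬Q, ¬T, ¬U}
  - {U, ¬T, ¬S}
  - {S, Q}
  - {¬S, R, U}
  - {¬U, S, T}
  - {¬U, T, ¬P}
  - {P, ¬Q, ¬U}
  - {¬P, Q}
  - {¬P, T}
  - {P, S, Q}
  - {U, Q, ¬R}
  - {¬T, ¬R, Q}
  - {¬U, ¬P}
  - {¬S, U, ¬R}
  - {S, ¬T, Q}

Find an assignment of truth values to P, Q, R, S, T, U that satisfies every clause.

Set P = True and propagate.
  then Q is forced to True.
  then T is forced to True.
  then U is forced to False.
  then S is forced to False.
R is now unconstrained; take R = False.
Check each clause:
  1. {P, ¬R} — P is true.
  2. {¬S, T} — ¬S is true.
  3. {¬T, ¬R, P} — P is true.
  4. {S, U, T} — T is true.
  5. {¬Q, ¬U, ¬T} — ¬U is true.
  6. {U, ¬T, ¬S} — ¬S is true.
  7. {Q, S} — Q is true.
  8. {R, ¬S, U} — ¬S is true.
  9. {T, S, ¬U} — ¬U is true.
  10. {T, ¬P, ¬U} — ¬U is true.
  11. {¬U, ¬Q, P} — P is true.
  12. {Q, ¬P} — Q is true.
  13. {¬P, T} — T is true.
  14. {S, Q, P} — P is true.
  15. {¬R, U, Q} — Q is true.
  16. {Q, ¬T, ¬R} — Q is true.
  17. {¬P, ¬U} — ¬U is true.
  18. {U, ¬R, ¬S} — ¬S is true.
  19. {Q, S, ¬T} — Q is true.

P=True, Q=True, R=False, S=False, T=True, U=False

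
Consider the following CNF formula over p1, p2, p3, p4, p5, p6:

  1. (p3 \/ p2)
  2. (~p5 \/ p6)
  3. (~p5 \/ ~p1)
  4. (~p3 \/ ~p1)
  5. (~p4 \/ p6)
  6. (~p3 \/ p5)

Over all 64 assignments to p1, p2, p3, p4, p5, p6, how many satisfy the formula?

12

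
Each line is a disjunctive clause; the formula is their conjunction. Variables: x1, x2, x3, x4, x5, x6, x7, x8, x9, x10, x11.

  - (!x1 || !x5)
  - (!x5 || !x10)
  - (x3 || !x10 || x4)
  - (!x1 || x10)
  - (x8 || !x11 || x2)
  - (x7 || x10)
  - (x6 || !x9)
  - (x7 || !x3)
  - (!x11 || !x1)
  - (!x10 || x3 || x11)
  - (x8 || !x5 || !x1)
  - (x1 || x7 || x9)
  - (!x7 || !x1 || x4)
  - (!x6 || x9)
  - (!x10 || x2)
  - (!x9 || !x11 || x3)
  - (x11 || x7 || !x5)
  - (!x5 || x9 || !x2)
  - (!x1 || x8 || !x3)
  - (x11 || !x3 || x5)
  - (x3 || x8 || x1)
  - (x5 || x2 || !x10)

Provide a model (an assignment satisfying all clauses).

x1=0, x2=1, x3=1, x4=1, x5=1, x6=1, x7=1, x8=0, x9=1, x10=0, x11=1

Check each clause:
  1. (!x1 || !x5) — !x1 is true.
  2. (!x10 || !x5) — !x10 is true.
  3. (x3 || x4 || !x10) — x3 is true.
  4. (!x1 || x10) — !x1 is true.
  5. (x2 || x8 || !x11) — x2 is true.
  6. (x7 || x10) — x7 is true.
  7. (x6 || !x9) — x6 is true.
  8. (!x3 || x7) — x7 is true.
  9. (!x1 || !x11) — !x1 is true.
  10. (!x10 || x3 || x11) — x3 is true.
  11. (!x5 || x8 || !x1) — !x1 is true.
  12. (x7 || x9 || x1) — x9 is true.
  13. (!x1 || x4 || !x7) — x4 is true.
  14. (x9 || !x6) — x9 is true.
  15. (!x10 || x2) — x2 is true.
  16. (!x9 || !x11 || x3) — x3 is true.
  17. (x11 || !x5 || x7) — x11 is true.
  18. (!x2 || x9 || !x5) — x9 is true.
  19. (x8 || !x3 || !x1) — !x1 is true.
  20. (!x3 || x5 || x11) — x5 is true.
  21. (x8 || x1 || x3) — x3 is true.
  22. (x2 || x5 || !x10) — x2 is true.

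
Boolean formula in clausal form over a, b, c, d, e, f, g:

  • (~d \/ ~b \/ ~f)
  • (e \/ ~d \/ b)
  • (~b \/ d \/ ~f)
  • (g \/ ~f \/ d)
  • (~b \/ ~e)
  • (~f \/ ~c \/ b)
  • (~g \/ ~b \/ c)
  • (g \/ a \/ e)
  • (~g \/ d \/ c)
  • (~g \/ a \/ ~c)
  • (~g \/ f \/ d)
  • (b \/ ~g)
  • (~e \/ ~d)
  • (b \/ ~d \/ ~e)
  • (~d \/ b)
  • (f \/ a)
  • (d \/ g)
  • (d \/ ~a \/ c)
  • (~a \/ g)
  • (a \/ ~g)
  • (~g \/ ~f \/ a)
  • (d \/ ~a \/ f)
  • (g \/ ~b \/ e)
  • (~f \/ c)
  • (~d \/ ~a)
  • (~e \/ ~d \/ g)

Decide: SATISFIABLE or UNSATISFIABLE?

UNSATISFIABLE

d = True:
  propagation gives e=False, b=True, f=False, a=True; an empty clause results — contradiction.
d = False:
  propagation gives g=True, c=True, a=True, f=True; an empty clause results — contradiction.
Every branch closes, so no satisfying assignment exists.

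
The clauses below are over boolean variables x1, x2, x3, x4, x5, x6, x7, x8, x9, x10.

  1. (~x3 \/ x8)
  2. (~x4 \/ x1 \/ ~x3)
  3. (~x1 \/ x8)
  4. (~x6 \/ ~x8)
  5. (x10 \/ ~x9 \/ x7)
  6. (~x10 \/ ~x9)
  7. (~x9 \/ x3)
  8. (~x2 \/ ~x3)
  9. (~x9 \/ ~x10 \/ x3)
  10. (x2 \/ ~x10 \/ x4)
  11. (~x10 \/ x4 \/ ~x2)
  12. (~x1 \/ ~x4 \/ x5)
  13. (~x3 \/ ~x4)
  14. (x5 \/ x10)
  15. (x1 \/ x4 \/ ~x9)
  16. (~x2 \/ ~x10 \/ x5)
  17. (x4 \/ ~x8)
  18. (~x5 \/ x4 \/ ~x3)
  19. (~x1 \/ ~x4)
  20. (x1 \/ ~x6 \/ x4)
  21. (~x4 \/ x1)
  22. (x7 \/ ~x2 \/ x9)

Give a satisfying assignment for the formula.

x1 = F, x2 = F, x3 = F, x4 = F, x5 = T, x6 = F, x7 = T, x8 = F, x9 = F, x10 = F

Pure literal: x6 appears only negated; assign x6 = False.
x7 occurs only positively in the remaining clauses — set x7 = True.
Set x1 = False and propagate.
  then x4 is forced to False.
  then x9 is forced to False.
  then x8 is forced to False.
  then x3 is forced to False.
Branch on x2: take x2 = False.
  then x10 is forced to False.
  then x5 is forced to True.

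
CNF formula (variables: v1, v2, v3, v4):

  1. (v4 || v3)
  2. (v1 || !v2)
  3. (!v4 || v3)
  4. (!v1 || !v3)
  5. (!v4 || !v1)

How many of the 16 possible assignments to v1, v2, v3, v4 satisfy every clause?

2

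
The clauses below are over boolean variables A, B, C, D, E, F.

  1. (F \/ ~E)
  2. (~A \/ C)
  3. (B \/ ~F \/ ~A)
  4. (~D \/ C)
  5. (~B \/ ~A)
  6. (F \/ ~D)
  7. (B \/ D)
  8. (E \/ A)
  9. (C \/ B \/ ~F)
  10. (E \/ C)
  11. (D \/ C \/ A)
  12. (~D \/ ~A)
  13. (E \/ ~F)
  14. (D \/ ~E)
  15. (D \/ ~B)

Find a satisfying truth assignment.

A=False, B=False, C=True, D=True, E=True, F=True

Check each clause:
  1. (~E \/ F) — F is true.
  2. (~A \/ C) — C is true.
  3. (~A \/ ~F \/ B) — ~A is true.
  4. (~D \/ C) — C is true.
  5. (~A \/ ~B) — ~B is true.
  6. (~D \/ F) — F is true.
  7. (D \/ B) — D is true.
  8. (E \/ A) — E is true.
  9. (~F \/ B \/ C) — C is true.
  10. (C \/ E) — C is true.
  11. (C \/ A \/ D) — C is true.
  12. (~A \/ ~D) — ~A is true.
  13. (~F \/ E) — E is true.
  14. (D \/ ~E) — D is true.
  15. (~B \/ D) — D is true.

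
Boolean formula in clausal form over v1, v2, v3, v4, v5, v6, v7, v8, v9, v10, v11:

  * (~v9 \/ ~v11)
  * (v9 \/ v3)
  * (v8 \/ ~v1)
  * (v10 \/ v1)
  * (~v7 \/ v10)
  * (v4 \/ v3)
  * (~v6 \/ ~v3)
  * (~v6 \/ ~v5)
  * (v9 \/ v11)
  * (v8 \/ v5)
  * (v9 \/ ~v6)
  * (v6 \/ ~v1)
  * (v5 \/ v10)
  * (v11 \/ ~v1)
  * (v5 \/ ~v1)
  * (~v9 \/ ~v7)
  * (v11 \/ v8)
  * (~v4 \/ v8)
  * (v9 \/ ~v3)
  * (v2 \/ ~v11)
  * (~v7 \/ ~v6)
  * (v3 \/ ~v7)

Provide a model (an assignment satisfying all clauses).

v7 occurs only negated in the remaining clauses — set v7 = False.
v8 occurs only positively in the remaining clauses — set v8 = True.
Branch on v1: take v1 = False.
  then v10 is forced to True.
For the remaining variables, v2 = False, v3 = True, v4 = True, v5 = False, v6 = False, v9 = True, v11 = False works.
Check each clause:
  1. (~v11 \/ ~v9) — ~v11 is true.
  2. (v9 \/ v3) — v9 is true.
  3. (~v1 \/ v8) — v8 is true.
  4. (v10 \/ v1) — v10 is true.
  5. (v10 \/ ~v7) — ~v7 is true.
  6. (v3 \/ v4) — v3 is true.
  7. (~v3 \/ ~v6) — ~v6 is true.
  8. (~v6 \/ ~v5) — ~v6 is true.
  9. (v11 \/ v9) — v9 is true.
  10. (v8 \/ v5) — v8 is true.
  11. (v9 \/ ~v6) — v9 is true.
  12. (~v1 \/ v6) — ~v1 is true.
  13. (v5 \/ v10) — v10 is true.
  14. (~v1 \/ v11) — ~v1 is true.
  15. (~v1 \/ v5) — ~v1 is true.
  16. (~v9 \/ ~v7) — ~v7 is true.
  17. (v8 \/ v11) — v8 is true.
  18. (v8 \/ ~v4) — v8 is true.
  19. (~v3 \/ v9) — v9 is true.
  20. (~v11 \/ v2) — ~v11 is true.
  21. (~v7 \/ ~v6) — ~v7 is true.
  22. (v3 \/ ~v7) — ~v7 is true.

v1=F, v2=F, v3=T, v4=T, v5=F, v6=F, v7=F, v8=T, v9=T, v10=T, v11=F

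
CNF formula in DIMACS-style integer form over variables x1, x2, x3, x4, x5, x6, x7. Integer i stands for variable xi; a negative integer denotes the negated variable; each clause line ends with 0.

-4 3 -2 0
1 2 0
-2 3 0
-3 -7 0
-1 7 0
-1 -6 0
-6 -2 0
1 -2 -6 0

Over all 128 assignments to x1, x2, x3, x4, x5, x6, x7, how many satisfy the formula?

8

Case analysis on x2 and x1:
  x2=T, x1=T: a clause becomes empty — 0.
  x2=T, x1=F: remaining (x3,x4,x5,x6,x7) ∈ {(T,F,F,F,F); (T,F,T,F,F); (T,T,F,F,F); (T,T,T,F,F)} — 4.
  x2=F, x1=T: remaining (x3,x4,x5,x6,x7) ∈ {(F,F,F,F,T); (F,F,T,F,T); (F,T,F,F,T); (F,T,T,F,T)} — 4.
  x2=F, x1=F: a clause becomes empty — 0.
Total: 0 + 4 + 4 + 0 = 8.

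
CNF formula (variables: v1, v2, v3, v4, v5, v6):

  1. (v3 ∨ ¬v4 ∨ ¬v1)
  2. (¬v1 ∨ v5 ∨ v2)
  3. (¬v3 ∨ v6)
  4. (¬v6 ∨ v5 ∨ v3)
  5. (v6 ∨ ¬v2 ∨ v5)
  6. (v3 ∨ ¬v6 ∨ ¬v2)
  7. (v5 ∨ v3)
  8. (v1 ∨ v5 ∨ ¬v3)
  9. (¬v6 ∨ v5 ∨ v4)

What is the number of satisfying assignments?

18

Split on v3, then v5.
  v3=1, v5=1: forces v6=1; v1, v2, v4 free → 2^3 = 8.
  v3=1, v5=0: remaining (v1,v2,v4,v6) ∈ {(1,1,1,1)} — 1.
  v3=0, v5=1: 9 of the 16 assignments to (v1,v2,v4,v6) work.
  v3=0, v5=0: a clause becomes empty — 0.
Total: 8 + 1 + 9 + 0 = 18.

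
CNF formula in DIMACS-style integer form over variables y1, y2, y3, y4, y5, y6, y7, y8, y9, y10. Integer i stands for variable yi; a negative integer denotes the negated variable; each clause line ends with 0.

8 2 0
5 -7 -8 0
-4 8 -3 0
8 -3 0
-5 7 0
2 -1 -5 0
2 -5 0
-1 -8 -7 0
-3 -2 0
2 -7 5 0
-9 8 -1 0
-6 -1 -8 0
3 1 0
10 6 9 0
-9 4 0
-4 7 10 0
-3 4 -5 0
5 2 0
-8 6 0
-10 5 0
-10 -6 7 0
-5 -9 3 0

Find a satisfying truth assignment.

Set y1 = True and propagate.
Try y2 = True.
  then y3 is forced to False.
The remaining clauses are satisfied by y4 = True, y5 = True, y6 = True, y7 = True, y8 = False, y9 = False, y10 = False.
Every clause has at least one true literal under this assignment.

y1=T, y2=T, y3=F, y4=T, y5=T, y6=T, y7=T, y8=F, y9=F, y10=F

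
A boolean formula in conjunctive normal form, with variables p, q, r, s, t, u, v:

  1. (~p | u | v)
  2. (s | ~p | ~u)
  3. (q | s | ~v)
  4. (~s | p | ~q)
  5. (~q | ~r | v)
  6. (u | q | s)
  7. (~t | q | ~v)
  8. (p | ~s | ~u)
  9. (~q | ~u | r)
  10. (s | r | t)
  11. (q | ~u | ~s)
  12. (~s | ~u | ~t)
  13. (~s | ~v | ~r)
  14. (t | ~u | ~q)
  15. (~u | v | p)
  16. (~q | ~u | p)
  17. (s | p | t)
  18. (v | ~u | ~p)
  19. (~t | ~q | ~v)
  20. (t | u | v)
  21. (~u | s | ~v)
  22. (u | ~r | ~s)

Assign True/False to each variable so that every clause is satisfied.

p=False, q=True, r=False, s=False, t=True, u=False, v=False

Try p = False.
Branch on q: take q = True.
  then s is forced to False.
  then u is forced to False.
  then t is forced to True.
  then v is forced to False.
  then r is forced to False.
Check each clause:
  1. (v | ~p | u) — ~p is true.
  2. (~u | s | ~p) — ~u is true.
  3. (~v | s | q) — ~v is true.
  4. (~s | ~q | p) — ~s is true.
  5. (~r | v | ~q) — ~r is true.
  6. (q | u | s) — q is true.
  7. (~v | ~t | q) — ~v is true.
  8. (~u | p | ~s) — ~u is true.
  9. (~q | r | ~u) — ~u is true.
  10. (t | r | s) — t is true.
  11. (~u | ~s | q) — ~u is true.
  12. (~s | ~t | ~u) — ~u is true.
  13. (~r | ~s | ~v) — ~v is true.
  14. (~u | ~q | t) — ~u is true.
  15. (v | ~u | p) — ~u is true.
  16. (p | ~u | ~q) — ~u is true.
  17. (t | s | p) — t is true.
  18. (~p | v | ~u) — ~u is true.
  19. (~t | ~v | ~q) — ~v is true.
  20. (t | u | v) — t is true.
  21. (~v | s | ~u) — ~v is true.
  22. (~r | ~s | u) — ~s is true.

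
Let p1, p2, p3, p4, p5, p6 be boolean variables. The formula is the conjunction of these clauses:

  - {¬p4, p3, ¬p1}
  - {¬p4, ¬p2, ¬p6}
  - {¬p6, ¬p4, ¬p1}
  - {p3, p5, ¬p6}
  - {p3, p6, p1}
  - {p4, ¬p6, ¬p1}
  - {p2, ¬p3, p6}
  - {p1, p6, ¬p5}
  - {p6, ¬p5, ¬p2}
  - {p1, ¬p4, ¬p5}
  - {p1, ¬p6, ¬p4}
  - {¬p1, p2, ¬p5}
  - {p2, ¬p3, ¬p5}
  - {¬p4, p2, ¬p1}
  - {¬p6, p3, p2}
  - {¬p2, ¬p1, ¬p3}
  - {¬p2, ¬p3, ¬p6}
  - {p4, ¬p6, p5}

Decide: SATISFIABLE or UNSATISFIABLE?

SATISFIABLE

Try p1 = False.
Set p2 = True and propagate.
Branch on p3: take p3 = True.
  then p6 is forced to False.
  then p5 is forced to False.
p4 is now unconstrained; take p4 = False.
Every clause has at least one true literal under this assignment.
So p1 = False, p2 = True, p3 = True, p4 = False, p5 = False, p6 = False is a satisfying assignment.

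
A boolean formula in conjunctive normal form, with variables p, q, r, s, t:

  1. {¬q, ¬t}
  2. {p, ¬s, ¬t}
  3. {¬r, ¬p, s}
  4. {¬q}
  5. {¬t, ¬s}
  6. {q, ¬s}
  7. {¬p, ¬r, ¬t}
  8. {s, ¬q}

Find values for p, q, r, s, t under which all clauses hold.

p=F, q=F, r=T, s=F, t=T

The clause (¬q) is unit: q must be False.
The clause (¬s) is unit: s must be False.
p occurs only negated in the remaining clauses — set p = False.
r, t are now unconstrained; take r = True, t = True.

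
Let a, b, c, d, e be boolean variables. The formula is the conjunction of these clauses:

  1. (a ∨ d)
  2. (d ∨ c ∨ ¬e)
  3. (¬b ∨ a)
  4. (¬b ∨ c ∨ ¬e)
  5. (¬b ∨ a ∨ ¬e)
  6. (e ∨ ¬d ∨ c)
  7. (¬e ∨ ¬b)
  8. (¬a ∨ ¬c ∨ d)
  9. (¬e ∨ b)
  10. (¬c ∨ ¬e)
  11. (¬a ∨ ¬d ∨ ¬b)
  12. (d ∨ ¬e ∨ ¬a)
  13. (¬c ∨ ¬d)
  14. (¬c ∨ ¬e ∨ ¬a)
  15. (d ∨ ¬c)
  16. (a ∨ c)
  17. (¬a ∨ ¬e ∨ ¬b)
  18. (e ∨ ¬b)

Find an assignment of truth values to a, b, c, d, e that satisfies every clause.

a = T, b = F, c = F, d = F, e = F

Branch on a: take a = True.
For the remaining variables, b = False, c = False, d = False, e = False works.
Every clause has at least one true literal under this assignment.
Check each clause:
  1. (d ∨ a) — a is true.
  2. (c ∨ ¬e ∨ d) — ¬e is true.
  3. (a ∨ ¬b) — a is true.
  4. (¬b ∨ c ∨ ¬e) — ¬e is true.
  5. (a ∨ ¬e ∨ ¬b) — a is true.
  6. (c ∨ ¬d ∨ e) — ¬d is true.
  7. (¬e ∨ ¬b) — ¬e is true.
  8. (¬c ∨ ¬a ∨ d) — ¬c is true.
  9. (b ∨ ¬e) — ¬e is true.
  10. (¬c ∨ ¬e) — ¬e is true.
  11. (¬b ∨ ¬a ∨ ¬d) — ¬d is true.
  12. (¬e ∨ ¬a ∨ d) — ¬e is true.
  13. (¬d ∨ ¬c) — ¬d is true.
  14. (¬a ∨ ¬e ∨ ¬c) — ¬e is true.
  15. (¬c ∨ d) — ¬c is true.
  16. (c ∨ a) — a is true.
  17. (¬a ∨ ¬e ∨ ¬b) — ¬e is true.
  18. (¬b ∨ e) — ¬b is true.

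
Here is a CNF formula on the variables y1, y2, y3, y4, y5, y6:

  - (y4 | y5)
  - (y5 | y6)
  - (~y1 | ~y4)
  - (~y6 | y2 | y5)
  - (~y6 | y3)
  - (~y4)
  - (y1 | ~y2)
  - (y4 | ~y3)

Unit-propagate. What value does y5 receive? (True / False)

True

Unit clause (~y4) sets y4 = False.
From (y5 | y4) and y4 = False: y5 = True.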